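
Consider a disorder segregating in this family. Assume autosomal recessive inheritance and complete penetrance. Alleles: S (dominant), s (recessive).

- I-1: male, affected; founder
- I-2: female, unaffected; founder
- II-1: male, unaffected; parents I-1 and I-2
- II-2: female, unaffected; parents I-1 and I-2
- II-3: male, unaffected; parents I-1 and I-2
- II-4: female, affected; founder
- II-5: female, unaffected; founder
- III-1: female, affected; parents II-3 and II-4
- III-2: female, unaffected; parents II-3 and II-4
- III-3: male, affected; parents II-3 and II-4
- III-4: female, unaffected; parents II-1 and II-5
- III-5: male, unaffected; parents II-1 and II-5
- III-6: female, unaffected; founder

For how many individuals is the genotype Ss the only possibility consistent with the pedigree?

4

Obligate heterozygotes: II-1 is unaffected so carries S and received s from I-1 (ss), so II-1 is Ss; II-2 is unaffected so carries S and received s from I-1 (ss), so II-2 is Ss; II-3 is unaffected so carries S and received s from I-1 (ss), so II-3 is Ss; III-2 is unaffected so carries S and received s from II-4 (ss), so III-2 is Ss.
Every other individual is either homozygous by phenotype or has at least one consistent homozygous assignment, so the count is 4.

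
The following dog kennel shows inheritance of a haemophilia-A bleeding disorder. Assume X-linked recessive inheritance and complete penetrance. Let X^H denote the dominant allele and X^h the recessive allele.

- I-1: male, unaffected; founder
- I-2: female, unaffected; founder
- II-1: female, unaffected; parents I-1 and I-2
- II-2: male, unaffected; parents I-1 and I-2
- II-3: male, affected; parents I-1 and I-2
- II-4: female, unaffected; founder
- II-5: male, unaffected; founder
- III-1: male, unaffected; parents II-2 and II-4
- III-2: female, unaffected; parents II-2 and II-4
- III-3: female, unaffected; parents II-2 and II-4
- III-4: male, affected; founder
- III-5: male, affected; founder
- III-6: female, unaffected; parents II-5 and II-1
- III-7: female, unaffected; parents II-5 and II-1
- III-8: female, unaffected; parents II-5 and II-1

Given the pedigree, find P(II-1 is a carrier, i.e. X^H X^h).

1/2

I-1 is unaffected, so I-1 is X^H Y.
I-2 is unaffected so carries H and passed h to II-3 (X^h Y), so I-2 is X^H X^h.
Their cross gives offspring ratios 1/2 X^H X^H : 1/2 X^H X^h. Conditioning on II-1 being unaffected, P(X^H X^h) = 1/2 / 1 = 1/2 before taking II-1's own offspring into account.
II-5 is unaffected, so II-5 is X^H Y.
II-1's offspring (III-6, III-7, III-8) would show their recorded status with the same probability whether II-1 is X^H X^h or X^H X^H, so they carry no information and P(X^H X^h) = 1/2.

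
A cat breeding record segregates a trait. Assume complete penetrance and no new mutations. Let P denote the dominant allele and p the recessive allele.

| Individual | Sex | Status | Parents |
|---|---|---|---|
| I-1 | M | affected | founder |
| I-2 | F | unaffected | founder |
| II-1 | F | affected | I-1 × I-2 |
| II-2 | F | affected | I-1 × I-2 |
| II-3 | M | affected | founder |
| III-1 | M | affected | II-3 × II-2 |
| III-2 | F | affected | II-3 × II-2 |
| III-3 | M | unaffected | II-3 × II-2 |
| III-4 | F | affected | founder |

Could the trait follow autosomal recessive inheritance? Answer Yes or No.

Under autosomal recessive, III-3 (unaffected, male) cannot arise from II-3 (affected) × II-2 (affected).

No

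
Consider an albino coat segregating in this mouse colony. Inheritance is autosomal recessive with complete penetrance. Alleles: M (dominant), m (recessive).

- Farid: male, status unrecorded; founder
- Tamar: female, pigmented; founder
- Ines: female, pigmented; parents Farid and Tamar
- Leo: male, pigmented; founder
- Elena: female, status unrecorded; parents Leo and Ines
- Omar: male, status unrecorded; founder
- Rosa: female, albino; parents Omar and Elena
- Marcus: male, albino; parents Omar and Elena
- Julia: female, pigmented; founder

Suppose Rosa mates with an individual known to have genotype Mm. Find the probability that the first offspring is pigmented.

1/2

Rosa is albino, so Rosa is mm.
The cross gives 1/2 Mm : 1/2 mm, so P(offspring is pigmented) = 1/2.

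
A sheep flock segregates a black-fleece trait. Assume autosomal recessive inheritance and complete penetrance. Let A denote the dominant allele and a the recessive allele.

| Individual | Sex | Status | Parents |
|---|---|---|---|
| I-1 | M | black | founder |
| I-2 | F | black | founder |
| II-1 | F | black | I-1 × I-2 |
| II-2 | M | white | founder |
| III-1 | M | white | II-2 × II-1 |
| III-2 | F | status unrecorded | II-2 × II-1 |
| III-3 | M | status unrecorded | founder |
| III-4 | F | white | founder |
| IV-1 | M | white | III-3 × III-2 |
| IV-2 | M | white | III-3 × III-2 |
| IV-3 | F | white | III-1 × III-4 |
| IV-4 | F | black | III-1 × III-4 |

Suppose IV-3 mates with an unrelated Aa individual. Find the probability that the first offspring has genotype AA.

1/3

III-1 is white so carries A and received a from II-1 (aa), so III-1 is Aa.
III-4 is white so carries A and passed a to IV-4 (aa), so III-4 is Aa.
IV-3 is a white offspring of III-1 (Aa) × III-4 (Aa), whose cross gives 1/4 AA : 1/2 Aa : 1/4 aa; conditioning on being white, IV-3 is AA with probability 1/3, Aa with probability 2/3.
Summing over parental genotype combinations, P(offspring has genotype AA) = 1/3·1/2 + 2/3·1/4 = 1/3.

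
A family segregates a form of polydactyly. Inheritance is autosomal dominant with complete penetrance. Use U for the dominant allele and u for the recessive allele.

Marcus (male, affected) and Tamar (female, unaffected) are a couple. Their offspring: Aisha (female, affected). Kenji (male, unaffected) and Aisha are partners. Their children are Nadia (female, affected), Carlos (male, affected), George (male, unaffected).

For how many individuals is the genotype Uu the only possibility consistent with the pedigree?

3

Obligate heterozygotes: Aisha is affected so carries U and received u from Tamar (uu), so Aisha is Uu; Nadia is affected so carries U and received u from Kenji (uu), so Nadia is Uu; Carlos is affected so carries U and received u from Kenji (uu), so Carlos is Uu.
Every other individual is either homozygous by phenotype or has at least one consistent homozygous assignment, so the count is 3.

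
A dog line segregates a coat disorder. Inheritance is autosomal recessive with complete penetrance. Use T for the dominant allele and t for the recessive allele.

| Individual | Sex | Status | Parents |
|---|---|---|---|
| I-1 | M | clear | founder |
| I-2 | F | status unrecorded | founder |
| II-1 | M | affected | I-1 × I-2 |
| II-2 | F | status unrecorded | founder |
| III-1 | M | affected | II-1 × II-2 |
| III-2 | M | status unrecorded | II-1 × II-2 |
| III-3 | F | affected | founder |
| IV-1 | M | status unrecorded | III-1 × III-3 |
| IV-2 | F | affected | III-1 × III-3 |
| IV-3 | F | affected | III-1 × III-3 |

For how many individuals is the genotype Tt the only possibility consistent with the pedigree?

1

Obligate heterozygotes: I-1 is clear so carries T and passed t to II-1 (tt), so I-1 is Tt.
Every other individual is either homozygous by phenotype or has at least one consistent homozygous assignment, so the count is 1.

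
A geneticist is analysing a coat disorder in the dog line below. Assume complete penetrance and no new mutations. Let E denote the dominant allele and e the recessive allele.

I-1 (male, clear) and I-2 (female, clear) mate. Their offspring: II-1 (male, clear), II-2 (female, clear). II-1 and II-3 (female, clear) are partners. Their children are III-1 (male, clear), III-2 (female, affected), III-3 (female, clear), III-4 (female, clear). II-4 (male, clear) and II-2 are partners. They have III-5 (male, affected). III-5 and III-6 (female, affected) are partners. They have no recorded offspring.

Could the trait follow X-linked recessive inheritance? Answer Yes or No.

No

Under X-linked recessive, III-2 (affected, female) cannot arise from II-1 (clear) × II-3 (clear).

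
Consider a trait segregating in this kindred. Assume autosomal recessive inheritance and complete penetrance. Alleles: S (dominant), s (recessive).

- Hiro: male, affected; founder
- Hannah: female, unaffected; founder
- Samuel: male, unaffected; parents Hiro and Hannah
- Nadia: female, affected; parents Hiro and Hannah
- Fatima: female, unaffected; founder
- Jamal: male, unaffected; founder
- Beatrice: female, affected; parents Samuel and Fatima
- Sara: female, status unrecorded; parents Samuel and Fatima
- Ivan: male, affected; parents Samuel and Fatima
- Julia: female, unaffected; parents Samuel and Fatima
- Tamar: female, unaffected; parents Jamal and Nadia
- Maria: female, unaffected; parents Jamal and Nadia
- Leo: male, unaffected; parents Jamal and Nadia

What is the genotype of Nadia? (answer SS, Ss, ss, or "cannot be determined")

Nadia is affected, so Nadia is ss.

ss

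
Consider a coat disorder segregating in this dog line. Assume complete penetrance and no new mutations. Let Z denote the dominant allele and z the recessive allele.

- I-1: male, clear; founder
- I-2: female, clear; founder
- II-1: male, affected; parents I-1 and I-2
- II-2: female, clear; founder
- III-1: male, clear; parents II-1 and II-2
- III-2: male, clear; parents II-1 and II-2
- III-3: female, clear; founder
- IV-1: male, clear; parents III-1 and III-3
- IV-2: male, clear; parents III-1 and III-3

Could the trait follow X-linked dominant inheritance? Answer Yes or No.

Under X-linked dominant, II-1 (affected, male) cannot arise from I-1 (clear) × I-2 (clear).

No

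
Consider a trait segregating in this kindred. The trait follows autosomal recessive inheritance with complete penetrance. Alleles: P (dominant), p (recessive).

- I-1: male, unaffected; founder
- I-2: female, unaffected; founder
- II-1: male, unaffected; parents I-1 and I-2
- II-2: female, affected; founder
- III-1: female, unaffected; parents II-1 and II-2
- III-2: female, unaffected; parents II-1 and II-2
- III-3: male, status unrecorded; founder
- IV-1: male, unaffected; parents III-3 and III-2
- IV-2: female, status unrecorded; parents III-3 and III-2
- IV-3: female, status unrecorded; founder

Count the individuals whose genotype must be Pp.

Obligate heterozygotes: III-1 is unaffected so carries P and received p from II-2 (pp), so III-1 is Pp; III-2 is unaffected so carries P and received p from II-2 (pp), so III-2 is Pp.
Every other individual is either homozygous by phenotype or has at least one consistent homozygous assignment, so the count is 2.

2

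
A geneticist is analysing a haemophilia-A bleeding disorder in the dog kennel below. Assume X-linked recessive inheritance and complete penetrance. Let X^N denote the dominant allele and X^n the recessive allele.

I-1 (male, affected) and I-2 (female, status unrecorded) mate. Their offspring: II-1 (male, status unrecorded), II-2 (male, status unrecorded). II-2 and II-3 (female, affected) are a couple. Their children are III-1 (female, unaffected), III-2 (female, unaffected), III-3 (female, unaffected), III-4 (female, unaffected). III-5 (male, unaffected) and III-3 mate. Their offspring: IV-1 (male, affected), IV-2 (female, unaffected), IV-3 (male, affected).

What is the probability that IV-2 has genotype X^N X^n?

1/2

III-5 is unaffected, so III-5 is X^N Y.
III-3 is unaffected so carries N and received n from II-3 (X^n X^n), so III-3 is X^N X^n.
Their cross gives offspring ratios 1/2 X^N X^N : 1/2 X^N X^n. Conditioning on IV-2 being unaffected, P(X^N X^n) = 1/2 / 1 = 1/2.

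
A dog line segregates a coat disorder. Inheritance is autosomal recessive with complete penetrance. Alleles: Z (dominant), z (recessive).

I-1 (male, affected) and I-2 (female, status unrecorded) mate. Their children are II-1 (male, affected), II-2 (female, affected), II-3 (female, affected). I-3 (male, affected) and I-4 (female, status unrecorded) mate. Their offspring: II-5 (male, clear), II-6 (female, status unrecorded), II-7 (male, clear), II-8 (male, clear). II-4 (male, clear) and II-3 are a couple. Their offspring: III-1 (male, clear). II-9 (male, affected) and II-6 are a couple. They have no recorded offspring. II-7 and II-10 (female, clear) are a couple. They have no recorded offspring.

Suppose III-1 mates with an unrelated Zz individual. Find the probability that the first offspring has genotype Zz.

1/2

III-1 is clear so carries Z and received z from II-3 (zz), so III-1 is Zz.
The cross gives 1/4 ZZ : 1/2 Zz : 1/4 zz, so P(offspring has genotype Zz) = 1/2.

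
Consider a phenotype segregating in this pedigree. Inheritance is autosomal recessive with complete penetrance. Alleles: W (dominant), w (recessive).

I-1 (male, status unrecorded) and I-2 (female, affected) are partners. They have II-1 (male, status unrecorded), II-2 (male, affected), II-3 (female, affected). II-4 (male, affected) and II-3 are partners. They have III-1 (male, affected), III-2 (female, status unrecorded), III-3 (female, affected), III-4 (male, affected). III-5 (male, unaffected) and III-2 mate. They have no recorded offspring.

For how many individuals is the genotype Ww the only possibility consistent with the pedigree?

No individual's genotype is forced to Ww by the pedigree, so the count is 0.

0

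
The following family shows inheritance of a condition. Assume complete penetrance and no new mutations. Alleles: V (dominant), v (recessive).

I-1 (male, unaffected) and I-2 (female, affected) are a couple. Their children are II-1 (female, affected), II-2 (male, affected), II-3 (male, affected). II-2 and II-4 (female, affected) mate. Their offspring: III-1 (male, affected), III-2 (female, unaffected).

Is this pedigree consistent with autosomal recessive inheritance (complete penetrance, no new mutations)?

Under autosomal recessive, III-2 (unaffected, female) cannot arise from II-2 (affected) × II-4 (affected).

No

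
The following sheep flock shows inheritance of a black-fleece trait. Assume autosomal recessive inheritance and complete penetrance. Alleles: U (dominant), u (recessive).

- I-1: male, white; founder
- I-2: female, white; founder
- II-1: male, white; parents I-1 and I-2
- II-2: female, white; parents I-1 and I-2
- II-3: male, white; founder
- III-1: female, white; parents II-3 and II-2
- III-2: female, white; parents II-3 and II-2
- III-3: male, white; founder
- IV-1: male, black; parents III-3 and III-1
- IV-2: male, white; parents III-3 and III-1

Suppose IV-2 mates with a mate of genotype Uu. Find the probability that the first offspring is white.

5/6

III-3 is white so carries U and passed u to IV-1 (uu), so III-3 is Uu.
III-1 is white so carries U and passed u to IV-1 (uu), so III-1 is Uu.
IV-2 is a white offspring of III-3 (Uu) × III-1 (Uu), whose cross gives 1/4 UU : 1/2 Uu : 1/4 uu; conditioning on being white, IV-2 is UU with probability 1/3, Uu with probability 2/3.
Summing over parental genotype combinations, P(offspring is white) = 1/3·1 + 2/3·3/4 = 5/6.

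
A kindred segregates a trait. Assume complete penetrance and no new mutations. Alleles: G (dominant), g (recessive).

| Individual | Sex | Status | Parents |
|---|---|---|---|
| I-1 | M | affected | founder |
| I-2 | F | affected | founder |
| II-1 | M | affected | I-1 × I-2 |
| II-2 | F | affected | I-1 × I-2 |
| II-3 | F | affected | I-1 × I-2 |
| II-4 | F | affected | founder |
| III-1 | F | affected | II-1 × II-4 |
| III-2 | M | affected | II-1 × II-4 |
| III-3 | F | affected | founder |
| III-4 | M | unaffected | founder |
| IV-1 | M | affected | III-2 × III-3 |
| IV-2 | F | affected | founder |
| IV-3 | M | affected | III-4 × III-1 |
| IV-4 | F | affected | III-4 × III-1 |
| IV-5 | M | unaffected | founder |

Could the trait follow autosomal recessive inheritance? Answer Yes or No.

Yes

A consistent assignment under autosomal recessive exists: I-1 gg, I-2 gg, II-1 gg, II-2 gg, II-3 gg, II-4 gg, III-1 gg, III-2 gg, III-3 gg, III-4 Gg, IV-1 gg, IV-2 gg, IV-3 gg, IV-4 gg, IV-5 GG.
In this assignment every recorded phenotype matches its genotype and every non-founder's genotype is obtainable from its parents' genotypes, so the pedigree is consistent.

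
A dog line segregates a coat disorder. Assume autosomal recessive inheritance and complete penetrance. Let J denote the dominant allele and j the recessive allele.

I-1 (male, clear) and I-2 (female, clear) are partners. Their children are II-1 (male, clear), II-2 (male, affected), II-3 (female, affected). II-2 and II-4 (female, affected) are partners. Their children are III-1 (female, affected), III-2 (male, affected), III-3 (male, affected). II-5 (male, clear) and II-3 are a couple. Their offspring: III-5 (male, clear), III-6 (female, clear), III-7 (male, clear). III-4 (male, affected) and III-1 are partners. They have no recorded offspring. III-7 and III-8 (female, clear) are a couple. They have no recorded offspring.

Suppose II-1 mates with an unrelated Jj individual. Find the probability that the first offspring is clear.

5/6

I-1 is clear so carries J and passed j to II-2 (jj), so I-1 is Jj.
I-2 is clear so carries J and passed j to II-2 (jj), so I-2 is Jj.
II-1 is a clear offspring of I-1 (Jj) × I-2 (Jj), whose cross gives 1/4 JJ : 1/2 Jj : 1/4 jj; conditioning on being clear, II-1 is JJ with probability 1/3, Jj with probability 2/3.
Summing over parental genotype combinations, P(offspring is clear) = 1/3·1 + 2/3·3/4 = 5/6.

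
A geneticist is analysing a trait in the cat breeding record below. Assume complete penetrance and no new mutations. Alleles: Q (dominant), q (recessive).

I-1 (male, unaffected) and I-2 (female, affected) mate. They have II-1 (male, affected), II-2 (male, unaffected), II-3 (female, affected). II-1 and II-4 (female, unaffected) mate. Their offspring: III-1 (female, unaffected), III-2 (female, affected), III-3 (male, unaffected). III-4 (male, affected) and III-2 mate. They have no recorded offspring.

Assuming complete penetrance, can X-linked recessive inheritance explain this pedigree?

No

Under X-linked recessive, II-2 (unaffected, male) cannot arise from I-1 (unaffected) × I-2 (affected).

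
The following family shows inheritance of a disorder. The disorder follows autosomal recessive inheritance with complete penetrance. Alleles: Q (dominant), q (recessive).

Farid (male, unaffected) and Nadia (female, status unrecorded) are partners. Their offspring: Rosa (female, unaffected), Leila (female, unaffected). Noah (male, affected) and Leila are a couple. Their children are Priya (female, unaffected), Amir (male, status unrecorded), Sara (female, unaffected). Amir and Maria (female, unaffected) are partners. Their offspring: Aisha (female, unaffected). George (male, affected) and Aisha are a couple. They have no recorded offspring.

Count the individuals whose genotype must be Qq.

Obligate heterozygotes: Priya is unaffected so carries Q and received q from Noah (qq), so Priya is Qq; Sara is unaffected so carries Q and received q from Noah (qq), so Sara is Qq.
Every other individual is either homozygous by phenotype or has at least one consistent homozygous assignment, so the count is 2.

2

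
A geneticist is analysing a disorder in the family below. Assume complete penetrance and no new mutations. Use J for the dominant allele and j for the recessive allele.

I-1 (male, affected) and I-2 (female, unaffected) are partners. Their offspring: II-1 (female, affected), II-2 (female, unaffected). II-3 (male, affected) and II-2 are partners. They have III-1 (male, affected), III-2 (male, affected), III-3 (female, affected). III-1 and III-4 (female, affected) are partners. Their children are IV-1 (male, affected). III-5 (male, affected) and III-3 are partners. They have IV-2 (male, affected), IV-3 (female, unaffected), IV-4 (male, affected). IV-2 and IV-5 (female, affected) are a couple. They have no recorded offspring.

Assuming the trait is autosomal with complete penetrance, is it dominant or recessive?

III-5 and III-3 are both affected yet have an unaffected child IV-3. Under a recessive model two affected parents are homozygous and every child would be affected, so the trait cannot be recessive.

dominant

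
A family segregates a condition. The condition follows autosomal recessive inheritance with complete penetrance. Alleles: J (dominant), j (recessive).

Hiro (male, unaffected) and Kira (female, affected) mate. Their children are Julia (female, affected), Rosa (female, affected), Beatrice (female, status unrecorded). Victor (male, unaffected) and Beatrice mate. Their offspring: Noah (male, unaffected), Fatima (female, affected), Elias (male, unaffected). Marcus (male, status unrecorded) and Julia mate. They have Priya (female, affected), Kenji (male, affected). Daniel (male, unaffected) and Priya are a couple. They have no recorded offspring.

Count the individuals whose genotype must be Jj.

2

Obligate heterozygotes: Hiro is unaffected so carries J and passed j to Julia (jj), so Hiro is Jj; Victor is unaffected so carries J and passed j to Fatima (jj), so Victor is Jj.
Every other individual is either homozygous by phenotype or has at least one consistent homozygous assignment, so the count is 2.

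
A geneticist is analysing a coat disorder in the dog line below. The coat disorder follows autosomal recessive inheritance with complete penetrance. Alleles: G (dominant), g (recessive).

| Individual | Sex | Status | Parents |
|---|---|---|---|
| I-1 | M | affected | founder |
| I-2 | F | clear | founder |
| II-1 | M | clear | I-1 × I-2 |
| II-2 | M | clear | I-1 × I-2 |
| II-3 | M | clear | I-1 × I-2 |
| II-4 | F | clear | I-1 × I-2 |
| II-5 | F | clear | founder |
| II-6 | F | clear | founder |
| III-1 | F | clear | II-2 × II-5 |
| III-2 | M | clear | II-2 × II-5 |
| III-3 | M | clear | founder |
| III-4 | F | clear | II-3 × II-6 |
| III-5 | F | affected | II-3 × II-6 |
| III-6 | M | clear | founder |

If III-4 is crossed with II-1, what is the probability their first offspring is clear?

II-3 is clear so carries G and received g from I-1 (gg), so II-3 is Gg.
II-6 is clear so carries G and passed g to III-5 (gg), so II-6 is Gg.
III-4 is a clear offspring of II-3 (Gg) × II-6 (Gg), whose cross gives 1/4 GG : 1/2 Gg : 1/4 gg; conditioning on being clear, III-4 is GG with probability 1/3, Gg with probability 2/3.
II-1 is clear so carries G and received g from I-1 (gg), so II-1 is Gg.
Summing over parental genotype combinations, P(offspring is clear) = 1/3·1 + 2/3·3/4 = 5/6.

5/6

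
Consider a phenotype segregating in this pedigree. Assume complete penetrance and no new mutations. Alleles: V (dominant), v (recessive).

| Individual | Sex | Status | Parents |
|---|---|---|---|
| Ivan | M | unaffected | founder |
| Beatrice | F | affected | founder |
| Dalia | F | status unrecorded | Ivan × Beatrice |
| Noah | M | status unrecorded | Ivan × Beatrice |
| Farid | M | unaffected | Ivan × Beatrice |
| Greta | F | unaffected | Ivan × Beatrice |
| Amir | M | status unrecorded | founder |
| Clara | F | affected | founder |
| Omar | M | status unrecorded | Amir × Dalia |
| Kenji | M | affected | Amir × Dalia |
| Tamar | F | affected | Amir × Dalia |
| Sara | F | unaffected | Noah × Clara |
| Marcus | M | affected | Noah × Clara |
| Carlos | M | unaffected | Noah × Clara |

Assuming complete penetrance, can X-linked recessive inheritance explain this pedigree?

Under X-linked recessive, Farid (unaffected, male) cannot arise from Ivan (unaffected) × Beatrice (affected).

No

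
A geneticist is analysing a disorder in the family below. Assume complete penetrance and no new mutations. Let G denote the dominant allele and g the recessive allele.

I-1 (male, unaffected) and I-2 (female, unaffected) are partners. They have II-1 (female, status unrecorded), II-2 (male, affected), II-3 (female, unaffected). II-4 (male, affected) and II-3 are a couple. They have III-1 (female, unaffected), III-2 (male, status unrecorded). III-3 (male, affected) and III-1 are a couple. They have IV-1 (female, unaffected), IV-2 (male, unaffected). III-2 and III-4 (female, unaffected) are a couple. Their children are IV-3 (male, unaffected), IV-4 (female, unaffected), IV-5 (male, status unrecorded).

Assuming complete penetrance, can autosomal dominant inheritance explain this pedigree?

Under autosomal dominant, II-2 (affected, male) cannot arise from I-1 (unaffected) × I-2 (unaffected).

No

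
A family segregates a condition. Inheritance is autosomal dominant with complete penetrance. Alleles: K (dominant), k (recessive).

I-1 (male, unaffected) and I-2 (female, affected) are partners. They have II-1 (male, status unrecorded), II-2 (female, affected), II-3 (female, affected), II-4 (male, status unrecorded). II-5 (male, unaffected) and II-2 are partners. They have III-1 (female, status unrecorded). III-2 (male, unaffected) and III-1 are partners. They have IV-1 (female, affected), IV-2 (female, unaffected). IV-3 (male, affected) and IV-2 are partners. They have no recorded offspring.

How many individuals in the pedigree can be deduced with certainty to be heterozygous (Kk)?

Obligate heterozygotes: II-2 is affected so carries K and received k from I-1 (kk), so II-2 is Kk; II-3 is affected so carries K and received k from I-1 (kk), so II-3 is Kk; III-1 passed K to IV-1 (Kk, whose k came from III-2) and received k from II-5 (kk), so III-1 is Kk; IV-1 is affected so carries K and received k from III-2 (kk), so IV-1 is Kk.
Every other individual is either homozygous by phenotype or has at least one consistent homozygous assignment, so the count is 4.

4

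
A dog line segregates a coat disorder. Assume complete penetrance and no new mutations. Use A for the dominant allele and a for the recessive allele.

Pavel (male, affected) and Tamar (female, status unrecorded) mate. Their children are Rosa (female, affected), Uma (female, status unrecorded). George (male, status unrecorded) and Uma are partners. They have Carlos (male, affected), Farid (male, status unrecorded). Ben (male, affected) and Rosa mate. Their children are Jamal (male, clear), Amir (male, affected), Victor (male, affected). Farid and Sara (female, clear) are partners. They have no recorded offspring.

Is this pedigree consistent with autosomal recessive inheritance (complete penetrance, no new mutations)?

Under autosomal recessive, Jamal (clear, male) cannot arise from Ben (affected) × Rosa (affected).

No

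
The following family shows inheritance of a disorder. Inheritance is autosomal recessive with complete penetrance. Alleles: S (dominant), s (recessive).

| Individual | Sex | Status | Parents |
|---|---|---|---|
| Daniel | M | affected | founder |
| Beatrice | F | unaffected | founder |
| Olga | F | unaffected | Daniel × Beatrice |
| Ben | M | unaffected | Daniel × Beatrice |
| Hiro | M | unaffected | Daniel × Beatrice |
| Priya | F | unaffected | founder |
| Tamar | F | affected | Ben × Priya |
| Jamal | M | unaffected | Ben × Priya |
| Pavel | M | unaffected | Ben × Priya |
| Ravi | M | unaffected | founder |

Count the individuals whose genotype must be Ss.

4

Obligate heterozygotes: Olga is unaffected so carries S and received s from Daniel (ss), so Olga is Ss; Ben is unaffected so carries S and received s from Daniel (ss), so Ben is Ss; Hiro is unaffected so carries S and received s from Daniel (ss), so Hiro is Ss; Priya is unaffected so carries S and passed s to Tamar (ss), so Priya is Ss.
Every other individual is either homozygous by phenotype or has at least one consistent homozygous assignment, so the count is 4.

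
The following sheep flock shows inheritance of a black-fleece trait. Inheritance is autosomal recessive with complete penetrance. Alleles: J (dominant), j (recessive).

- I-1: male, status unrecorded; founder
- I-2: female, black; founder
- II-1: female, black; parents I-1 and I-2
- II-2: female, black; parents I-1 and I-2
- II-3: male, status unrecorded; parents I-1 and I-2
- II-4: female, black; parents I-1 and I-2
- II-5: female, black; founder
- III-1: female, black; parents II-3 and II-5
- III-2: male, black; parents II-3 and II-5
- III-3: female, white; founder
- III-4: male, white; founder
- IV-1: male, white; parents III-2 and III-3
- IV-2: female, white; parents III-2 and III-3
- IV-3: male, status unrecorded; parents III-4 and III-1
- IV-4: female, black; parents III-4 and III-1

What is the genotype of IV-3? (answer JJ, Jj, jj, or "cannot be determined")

IV-3's phenotype is unrecorded, and no parent or child forces a single allele at both positions; consistent genotype assignments exist with IV-3 as Jj or jj.

cannot be determined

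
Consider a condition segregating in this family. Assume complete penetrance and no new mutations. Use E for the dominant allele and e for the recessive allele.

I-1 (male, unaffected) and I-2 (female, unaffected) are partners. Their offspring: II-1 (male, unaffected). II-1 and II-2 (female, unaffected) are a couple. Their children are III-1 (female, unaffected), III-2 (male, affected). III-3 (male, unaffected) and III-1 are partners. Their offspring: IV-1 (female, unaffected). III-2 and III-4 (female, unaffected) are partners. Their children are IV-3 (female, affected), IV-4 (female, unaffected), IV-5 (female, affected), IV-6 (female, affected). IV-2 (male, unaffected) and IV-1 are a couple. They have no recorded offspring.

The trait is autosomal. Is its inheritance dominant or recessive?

recessive

II-1 and II-2 are both unaffected yet have an affected child III-2. Under dominance, an affected child requires at least one affected parent, so the trait cannot be dominant.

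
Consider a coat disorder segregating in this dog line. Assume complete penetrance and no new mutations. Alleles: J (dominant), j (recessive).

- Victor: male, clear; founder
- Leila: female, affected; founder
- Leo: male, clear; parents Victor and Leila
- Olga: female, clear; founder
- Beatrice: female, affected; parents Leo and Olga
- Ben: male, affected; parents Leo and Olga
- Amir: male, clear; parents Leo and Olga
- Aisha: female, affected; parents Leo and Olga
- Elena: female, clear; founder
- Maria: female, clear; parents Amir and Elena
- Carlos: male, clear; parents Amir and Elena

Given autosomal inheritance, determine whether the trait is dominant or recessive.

recessive

Leo and Olga are both clear yet have an affected child Beatrice. Under dominance, an affected child requires at least one affected parent, so the trait cannot be dominant.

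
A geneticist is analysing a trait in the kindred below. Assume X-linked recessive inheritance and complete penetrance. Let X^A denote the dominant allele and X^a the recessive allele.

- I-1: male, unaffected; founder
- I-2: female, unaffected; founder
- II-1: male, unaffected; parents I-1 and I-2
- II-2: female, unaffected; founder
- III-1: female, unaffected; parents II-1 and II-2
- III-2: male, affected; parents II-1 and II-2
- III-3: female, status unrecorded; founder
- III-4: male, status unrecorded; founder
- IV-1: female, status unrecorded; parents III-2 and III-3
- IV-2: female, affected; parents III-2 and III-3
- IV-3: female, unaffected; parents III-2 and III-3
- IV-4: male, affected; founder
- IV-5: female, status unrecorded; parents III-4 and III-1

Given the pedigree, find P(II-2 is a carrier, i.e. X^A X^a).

II-2 is unaffected so carries A and passed a to III-2 (X^a Y), so II-2 is X^A X^a, giving P(X^A X^a) = 1.

1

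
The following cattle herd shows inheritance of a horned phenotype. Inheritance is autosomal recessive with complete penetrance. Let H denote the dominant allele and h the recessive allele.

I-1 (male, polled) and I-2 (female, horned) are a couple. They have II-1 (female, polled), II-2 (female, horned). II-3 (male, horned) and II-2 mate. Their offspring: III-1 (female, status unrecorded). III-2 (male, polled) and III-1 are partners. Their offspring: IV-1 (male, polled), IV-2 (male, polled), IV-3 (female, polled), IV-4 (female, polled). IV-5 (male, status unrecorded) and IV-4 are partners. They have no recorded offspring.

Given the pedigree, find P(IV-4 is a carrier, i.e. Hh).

IV-4 is polled so carries H and received h from III-1 (hh), so IV-4 is Hh, giving P(Hh) = 1.

1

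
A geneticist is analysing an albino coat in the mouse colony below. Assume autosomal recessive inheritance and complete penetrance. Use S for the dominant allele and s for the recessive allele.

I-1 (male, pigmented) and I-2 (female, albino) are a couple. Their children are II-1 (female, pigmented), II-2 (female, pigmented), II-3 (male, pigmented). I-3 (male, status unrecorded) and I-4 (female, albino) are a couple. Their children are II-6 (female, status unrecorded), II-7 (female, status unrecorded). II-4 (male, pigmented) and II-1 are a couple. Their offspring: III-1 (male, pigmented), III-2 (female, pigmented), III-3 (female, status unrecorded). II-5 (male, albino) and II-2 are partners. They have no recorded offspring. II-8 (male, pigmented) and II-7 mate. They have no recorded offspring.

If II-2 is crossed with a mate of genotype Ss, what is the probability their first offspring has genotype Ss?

II-2 is pigmented so carries S and received s from I-2 (ss), so II-2 is Ss.
The cross gives 1/4 SS : 1/2 Ss : 1/4 ss, so P(offspring has genotype Ss) = 1/2.

1/2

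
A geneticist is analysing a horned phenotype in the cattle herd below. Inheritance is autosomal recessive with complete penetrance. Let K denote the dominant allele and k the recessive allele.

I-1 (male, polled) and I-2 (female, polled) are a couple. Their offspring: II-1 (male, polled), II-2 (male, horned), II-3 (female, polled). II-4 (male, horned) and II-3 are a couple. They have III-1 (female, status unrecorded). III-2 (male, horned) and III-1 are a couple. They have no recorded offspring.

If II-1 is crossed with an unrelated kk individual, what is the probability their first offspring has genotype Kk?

2/3

I-1 is polled so carries K and passed k to II-2 (kk), so I-1 is Kk.
I-2 is polled so carries K and passed k to II-2 (kk), so I-2 is Kk.
II-1 is a polled offspring of I-1 (Kk) × I-2 (Kk), whose cross gives 1/4 KK : 1/2 Kk : 1/4 kk; conditioning on being polled, II-1 is KK with probability 1/3, Kk with probability 2/3.
Summing over parental genotype combinations, P(offspring has genotype Kk) = 1/3·1 + 2/3·1/2 = 2/3.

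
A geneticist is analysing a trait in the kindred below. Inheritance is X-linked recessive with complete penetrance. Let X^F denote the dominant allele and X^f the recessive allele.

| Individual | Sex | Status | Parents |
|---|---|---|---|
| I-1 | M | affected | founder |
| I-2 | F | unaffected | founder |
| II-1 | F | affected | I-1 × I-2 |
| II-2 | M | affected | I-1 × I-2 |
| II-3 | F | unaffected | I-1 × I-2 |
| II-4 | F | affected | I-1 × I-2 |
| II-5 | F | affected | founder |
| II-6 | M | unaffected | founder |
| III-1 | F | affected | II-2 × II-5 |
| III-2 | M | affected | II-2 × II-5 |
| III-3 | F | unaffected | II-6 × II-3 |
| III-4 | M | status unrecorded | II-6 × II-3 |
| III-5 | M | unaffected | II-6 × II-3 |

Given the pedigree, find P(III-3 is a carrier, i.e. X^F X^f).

II-6 is unaffected, so II-6 is X^F Y.
II-3 is unaffected so carries F and received f from I-1 (X^f Y), so II-3 is X^F X^f.
Their cross gives offspring ratios 1/2 X^F X^F : 1/2 X^F X^f. Conditioning on III-3 being unaffected, P(X^F X^f) = 1/2 / 1 = 1/2.

1/2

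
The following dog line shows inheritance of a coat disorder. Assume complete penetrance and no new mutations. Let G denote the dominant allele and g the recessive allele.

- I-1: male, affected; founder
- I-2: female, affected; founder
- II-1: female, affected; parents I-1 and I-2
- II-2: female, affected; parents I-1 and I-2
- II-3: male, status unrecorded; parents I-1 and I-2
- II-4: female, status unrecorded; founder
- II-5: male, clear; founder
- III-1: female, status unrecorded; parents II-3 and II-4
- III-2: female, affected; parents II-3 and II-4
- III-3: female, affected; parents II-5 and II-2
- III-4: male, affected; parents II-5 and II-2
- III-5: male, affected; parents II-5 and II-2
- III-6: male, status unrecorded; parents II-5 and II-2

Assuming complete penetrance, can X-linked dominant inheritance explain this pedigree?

A consistent assignment under X-linked dominant exists: I-1 X^G Y, I-2 X^G X^G, II-1 X^G X^G, II-2 X^G X^G, II-3 X^G Y, II-4 X^G X^G, II-5 X^g Y, III-1 X^G X^G, III-2 X^G X^G, III-3 X^G X^g, III-4 X^G Y, III-5 X^G Y, III-6 X^G Y.
In this assignment every recorded phenotype matches its genotype and every non-founder's genotype is obtainable from its parents' genotypes, so the pedigree is consistent.

Yes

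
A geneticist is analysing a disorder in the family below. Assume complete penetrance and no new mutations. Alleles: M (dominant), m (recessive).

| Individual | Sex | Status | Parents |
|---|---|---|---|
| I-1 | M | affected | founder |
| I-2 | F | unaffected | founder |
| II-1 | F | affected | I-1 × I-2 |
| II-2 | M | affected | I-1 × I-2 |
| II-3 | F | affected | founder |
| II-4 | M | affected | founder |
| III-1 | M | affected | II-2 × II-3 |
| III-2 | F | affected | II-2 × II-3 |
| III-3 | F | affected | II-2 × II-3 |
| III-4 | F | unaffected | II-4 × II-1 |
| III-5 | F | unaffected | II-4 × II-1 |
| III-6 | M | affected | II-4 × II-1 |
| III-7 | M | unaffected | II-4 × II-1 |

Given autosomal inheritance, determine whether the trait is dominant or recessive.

dominant

II-4 and II-1 are both affected yet have an unaffected child III-4. Under a recessive model two affected parents are homozygous and every child would be affected, so the trait cannot be recessive.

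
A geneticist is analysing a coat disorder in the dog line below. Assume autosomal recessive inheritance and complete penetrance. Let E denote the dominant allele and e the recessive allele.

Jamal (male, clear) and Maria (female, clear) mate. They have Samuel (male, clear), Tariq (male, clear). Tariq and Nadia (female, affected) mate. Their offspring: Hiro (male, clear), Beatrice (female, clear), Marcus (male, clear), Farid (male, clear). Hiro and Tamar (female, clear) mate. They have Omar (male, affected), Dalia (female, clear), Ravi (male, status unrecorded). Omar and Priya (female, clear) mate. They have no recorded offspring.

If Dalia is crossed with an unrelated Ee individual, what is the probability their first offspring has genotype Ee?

1/2

Hiro is clear so carries E and received e from Nadia (ee), so Hiro is Ee.
Tamar is clear so carries E and passed e to Omar (ee), so Tamar is Ee.
Dalia is a clear offspring of Hiro (Ee) × Tamar (Ee), whose cross gives 1/4 EE : 1/2 Ee : 1/4 ee; conditioning on being clear, Dalia is EE with probability 1/3, Ee with probability 2/3.
Summing over parental genotype combinations, P(offspring has genotype Ee) = 1/3·1/2 + 2/3·1/2 = 1/2.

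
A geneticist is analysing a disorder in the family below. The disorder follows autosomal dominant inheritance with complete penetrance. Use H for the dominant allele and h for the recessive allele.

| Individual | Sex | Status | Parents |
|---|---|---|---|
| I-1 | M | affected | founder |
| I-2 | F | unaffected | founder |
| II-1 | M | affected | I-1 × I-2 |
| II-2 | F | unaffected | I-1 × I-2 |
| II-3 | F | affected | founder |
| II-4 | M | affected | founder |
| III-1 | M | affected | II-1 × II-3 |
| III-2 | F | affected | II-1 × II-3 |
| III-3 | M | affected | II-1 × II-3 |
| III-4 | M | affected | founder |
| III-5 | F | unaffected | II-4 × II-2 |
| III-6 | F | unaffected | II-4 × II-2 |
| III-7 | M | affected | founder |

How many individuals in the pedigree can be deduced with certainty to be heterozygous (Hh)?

Obligate heterozygotes: I-1 is affected so carries H and passed h to II-2 (hh), so I-1 is Hh; II-1 is affected so carries H and received h from I-2 (hh), so II-1 is Hh; II-4 is affected so carries H and passed h to III-5 (hh), so II-4 is Hh.
Every other individual is either homozygous by phenotype or has at least one consistent homozygous assignment, so the count is 3.

3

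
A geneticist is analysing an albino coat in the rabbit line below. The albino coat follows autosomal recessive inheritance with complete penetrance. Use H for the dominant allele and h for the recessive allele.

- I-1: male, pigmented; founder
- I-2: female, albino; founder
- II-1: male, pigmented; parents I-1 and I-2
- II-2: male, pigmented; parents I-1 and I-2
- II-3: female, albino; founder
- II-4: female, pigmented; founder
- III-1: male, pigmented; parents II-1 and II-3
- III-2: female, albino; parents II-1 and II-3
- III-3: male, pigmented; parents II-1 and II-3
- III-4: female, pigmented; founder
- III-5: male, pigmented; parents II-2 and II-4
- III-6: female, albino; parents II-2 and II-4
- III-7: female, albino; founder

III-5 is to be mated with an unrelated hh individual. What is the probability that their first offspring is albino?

1/3

II-2 is pigmented so carries H and received h from I-2 (hh), so II-2 is Hh.
II-4 is pigmented so carries H and passed h to III-6 (hh), so II-4 is Hh.
III-5 is a pigmented offspring of II-2 (Hh) × II-4 (Hh), whose cross gives 1/4 HH : 1/2 Hh : 1/4 hh; conditioning on being pigmented, III-5 is HH with probability 1/3, Hh with probability 2/3.
Summing over parental genotype combinations, P(offspring is albino) = 2/3·1/2 = 1/3.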